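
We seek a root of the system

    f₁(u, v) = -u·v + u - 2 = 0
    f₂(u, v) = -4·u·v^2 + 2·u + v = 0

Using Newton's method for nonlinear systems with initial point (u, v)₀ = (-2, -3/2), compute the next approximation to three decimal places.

At (-2, -3/2): F = (-7.000, 12.500).
Jacobian J = [[-v + 1, -u], [-4·v^2 + 2, -8·u·v + 1]].
At the point, J = [[2.500, 2.000], [-7.000, -23.000]] (det J = -43.500).
Solving J·Δ = −F gives Δ = (3.126, -0.408).
Then the next iterate is (u, v)₁ = (1.126, -1.908).

(1.126, -1.908)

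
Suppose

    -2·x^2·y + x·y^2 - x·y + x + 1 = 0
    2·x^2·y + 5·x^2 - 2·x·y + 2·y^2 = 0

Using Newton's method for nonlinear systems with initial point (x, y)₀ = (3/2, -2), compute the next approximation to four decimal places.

(3.0633, 2.1835)

At (3/2, -2): F = (20.5000, 16.2500).
Jacobian J = [[-4·x·y + y^2 - y + 1, -2·x^2 + 2·x·y - x], [4·x·y + 10·x - 2·y, 2·x^2 - 2·x + 4·y]].
At the point, J = [[19.0000, -12.0000], [7.0000, -6.5000]] (det J = -39.5000).
Solving J·Δ = −F gives Δ = (1.5633, 4.1835).
Then the next iterate is (x, y)₁ = (3.0633, 2.1835).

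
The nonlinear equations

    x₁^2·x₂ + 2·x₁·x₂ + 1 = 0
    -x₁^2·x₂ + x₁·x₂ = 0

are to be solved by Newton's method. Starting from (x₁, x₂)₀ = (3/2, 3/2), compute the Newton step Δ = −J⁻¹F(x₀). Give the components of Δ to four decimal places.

(0.0741, -1.7963)

At (3/2, 3/2): F = (8.8750, -1.1250).
Jacobian J = [[2·x₁·x₂ + 2·x₂, x₁^2 + 2·x₁], [-2·x₁·x₂ + x₂, -x₁^2 + x₁]].
At the point, J = [[7.5000, 5.2500], [-3.0000, -0.7500]] (det J = 10.1250).
Solving J·Δ = −F gives Δ = (0.0741, -1.7963).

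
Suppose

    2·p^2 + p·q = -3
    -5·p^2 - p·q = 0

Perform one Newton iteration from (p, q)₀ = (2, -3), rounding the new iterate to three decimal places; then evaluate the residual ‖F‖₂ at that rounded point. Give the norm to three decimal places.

3.648

At (2, -3): F = (5.000, -14.000).
Jacobian J = [[4·p + q, p], [-10·p - q, -p]].
At the point, J = [[5.000, 2.000], [-17.000, -2.000]] (det J = 24.000).
Solving J·Δ = −F gives Δ = (-0.750, -0.625).
Then the next iterate is (p, q)₁ = (1.250, -3.625).
Re-evaluating at (1.250, -3.625): F = (1.59375, -3.28125), so ‖F‖₂ = 3.648.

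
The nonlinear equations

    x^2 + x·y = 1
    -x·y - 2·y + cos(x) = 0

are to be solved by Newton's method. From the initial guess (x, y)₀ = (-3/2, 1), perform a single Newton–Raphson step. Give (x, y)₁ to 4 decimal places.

(-0.9791, 0.1389)

At (-3/2, 1): F = (-0.2500, -0.429263).
Jacobian J = [[2·x + y, x], [-y - sin(x), -x - 2]].
At the point, J = [[-2.0000, -1.5000], [-0.002505, -0.5000]] (det J = 0.996242).
Solving J·Δ = −F gives Δ = (0.5209, -0.8611).
Then the next iterate is (x, y)₁ = (-0.9791, 0.1389).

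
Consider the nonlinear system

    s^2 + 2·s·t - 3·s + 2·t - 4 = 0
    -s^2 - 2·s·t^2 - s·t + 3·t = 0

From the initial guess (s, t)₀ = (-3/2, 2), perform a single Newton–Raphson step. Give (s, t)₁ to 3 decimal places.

At (-3/2, 2): F = (0.750, 18.750).
Jacobian J = [[2·s + 2·t - 3, 2·s + 2], [-2·s - 2·t^2 - t, -4·s·t - s + 3]].
At the point, J = [[-2.000, -1.000], [-7.000, 16.500]] (det J = -40.000).
Solving J·Δ = −F gives Δ = (0.778, -0.806).
Then the next iterate is (s, t)₁ = (-0.722, 1.194).

(-0.722, 1.194)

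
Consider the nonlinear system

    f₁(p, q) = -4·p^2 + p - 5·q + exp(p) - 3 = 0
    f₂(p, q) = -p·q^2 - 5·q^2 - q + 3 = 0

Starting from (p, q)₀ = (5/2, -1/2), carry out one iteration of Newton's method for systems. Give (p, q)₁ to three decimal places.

(1.135, -0.802)

At (5/2, -1/2): F = (-10.81751, 1.625).
Jacobian J = [[-8·p + exp(p) + 1, -5], [-q^2, -2·p·q - 10·q - 1]].
At the point, J = [[-6.81751, -5.000], [-0.250, 6.500]] (det J = -45.56379).
Solving J·Δ = −F gives Δ = (-1.365, -0.302).
Then the next iterate is (p, q)₁ = (1.135, -0.802).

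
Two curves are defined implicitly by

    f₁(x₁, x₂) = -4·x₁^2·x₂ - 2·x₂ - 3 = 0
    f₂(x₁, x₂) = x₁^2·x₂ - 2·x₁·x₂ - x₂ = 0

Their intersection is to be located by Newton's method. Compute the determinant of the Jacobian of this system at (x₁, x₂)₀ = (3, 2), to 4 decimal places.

208.0000

J = [[-8·x₁·x₂, -4·x₁^2 - 2], [2·x₁·x₂ - 2·x₂, x₁^2 - 2·x₁ - 1]].
At the point, J = [[-48.0000, -38.0000], [8.0000, 2.0000]].
det J = 208.0000.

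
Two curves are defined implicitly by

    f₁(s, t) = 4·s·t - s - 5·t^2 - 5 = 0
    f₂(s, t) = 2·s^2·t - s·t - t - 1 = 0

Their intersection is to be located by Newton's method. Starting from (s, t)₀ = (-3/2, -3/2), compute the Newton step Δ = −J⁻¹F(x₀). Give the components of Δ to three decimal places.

At (-3/2, -3/2): F = (-5.750, -8.500).
Jacobian J = [[4·t - 1, 4·s - 10·t], [4·s·t - t, 2·s^2 - s - 1]].
At the point, J = [[-7.000, 9.000], [10.500, 5.000]] (det J = -129.500).
Solving J·Δ = −F gives Δ = (0.369, 0.926).

(0.369, 0.926)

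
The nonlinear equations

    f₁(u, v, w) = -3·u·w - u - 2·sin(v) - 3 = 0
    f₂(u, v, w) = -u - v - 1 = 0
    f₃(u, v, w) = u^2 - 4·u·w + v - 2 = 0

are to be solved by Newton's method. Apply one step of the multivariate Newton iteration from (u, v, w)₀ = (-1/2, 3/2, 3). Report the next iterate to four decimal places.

(3.4355, -4.4355, 28.6737)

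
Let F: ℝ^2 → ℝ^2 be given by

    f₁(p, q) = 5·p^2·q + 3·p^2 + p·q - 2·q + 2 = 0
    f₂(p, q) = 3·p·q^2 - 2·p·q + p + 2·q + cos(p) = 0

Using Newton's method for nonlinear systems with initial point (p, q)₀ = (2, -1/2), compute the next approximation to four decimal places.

At (2, -1/2): F = (4.0000, 4.083853).
Jacobian J = [[10·p·q + 6·p + q, 5·p^2 + p - 2], [3·q^2 - 2·q - sin(p) + 1, 6·p·q - 2·p + 2]].
At the point, J = [[1.5000, 20.0000], [1.840703, -8.0000]] (det J = -48.814051).
Solving J·Δ = −F gives Δ = (-2.3288, -0.0253).
Then the next iterate is (p, q)₁ = (-0.3288, -0.5253).

(-0.3288, -0.5253)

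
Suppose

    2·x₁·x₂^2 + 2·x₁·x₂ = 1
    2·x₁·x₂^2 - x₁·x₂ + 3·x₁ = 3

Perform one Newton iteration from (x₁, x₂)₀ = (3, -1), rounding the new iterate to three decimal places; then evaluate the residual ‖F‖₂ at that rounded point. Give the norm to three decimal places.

At (3, -1): F = (-1.000, 15.000).
Jacobian J = [[2·x₂^2 + 2·x₂, 4·x₁·x₂ + 2·x₁], [2·x₂^2 - x₂ + 3, 4·x₁·x₂ - x₁]].
At the point, J = [[0.000, -6.000], [6.000, -15.000]] (det J = 36.000).
Solving J·Δ = −F gives Δ = (-2.917, -0.167).
Then the next iterate is (x₁, x₂)₁ = (0.083, -1.167).
Re-evaluating at (0.083, -1.167): F = (-0.96765, -2.42807), so ‖F‖₂ = 2.614.

2.614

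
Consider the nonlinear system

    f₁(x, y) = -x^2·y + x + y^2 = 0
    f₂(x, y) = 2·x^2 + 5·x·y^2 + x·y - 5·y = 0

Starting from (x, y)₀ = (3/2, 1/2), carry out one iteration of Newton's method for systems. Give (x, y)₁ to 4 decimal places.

(0.4228, 1.4309)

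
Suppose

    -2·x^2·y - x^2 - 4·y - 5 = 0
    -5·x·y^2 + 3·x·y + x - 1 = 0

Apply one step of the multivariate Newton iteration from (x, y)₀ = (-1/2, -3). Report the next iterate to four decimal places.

(-0.6370, -1.0144)

At (-1/2, -3): F = (8.2500, 25.5000).
Jacobian J = [[-4·x·y - 2·x, -2·x^2 - 4], [-5·y^2 + 3·y + 1, -10·x·y + 3·x]].
At the point, J = [[-5.0000, -4.5000], [-53.0000, -16.5000]] (det J = -156.0000).
Solving J·Δ = −F gives Δ = (-0.1370, 1.9856).
Then the next iterate is (x, y)₁ = (-0.6370, -1.0144).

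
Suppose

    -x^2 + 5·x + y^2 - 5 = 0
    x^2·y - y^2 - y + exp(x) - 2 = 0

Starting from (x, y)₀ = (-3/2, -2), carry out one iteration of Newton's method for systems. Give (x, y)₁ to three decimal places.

At (-3/2, -2): F = (-10.750, -8.27687).
Jacobian J = [[-2·x + 5, 2·y], [2·x·y + exp(x), x^2 - 2·y - 1]].
At the point, J = [[8.000, -4.000], [6.22313, 5.250]] (det J = 66.89252).
Solving J·Δ = −F gives Δ = (1.339, -0.010).
Then the next iterate is (x, y)₁ = (-0.161, -2.010).

(-0.161, -2.010)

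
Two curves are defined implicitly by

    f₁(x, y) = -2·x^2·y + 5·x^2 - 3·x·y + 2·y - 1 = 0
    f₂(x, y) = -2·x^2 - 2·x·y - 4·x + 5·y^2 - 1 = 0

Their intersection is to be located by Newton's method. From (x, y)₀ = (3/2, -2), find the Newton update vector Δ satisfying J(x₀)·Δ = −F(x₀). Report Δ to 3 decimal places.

At (3/2, -2): F = (24.250, 14.500).
Jacobian J = [[-4·x·y + 10·x - 3·y, -2·x^2 - 3·x + 2], [-4·x - 2·y - 4, -2·x + 10·y]].
At the point, J = [[33.000, -7.000], [-6.000, -23.000]] (det J = -801.000).
Solving J·Δ = −F gives Δ = (-0.570, 0.779).

(-0.570, 0.779)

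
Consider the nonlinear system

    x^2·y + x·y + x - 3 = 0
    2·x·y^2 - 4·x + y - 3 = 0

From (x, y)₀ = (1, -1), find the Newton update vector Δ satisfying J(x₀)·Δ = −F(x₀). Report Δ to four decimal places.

(-2.4000, -0.4000)

At (1, -1): F = (-4.0000, -6.0000).
Jacobian J = [[2·x·y + y + 1, x^2 + x], [2·y^2 - 4, 4·x·y + 1]].
At the point, J = [[-2.0000, 2.0000], [-2.0000, -3.0000]] (det J = 10.0000).
Solving J·Δ = −F gives Δ = (-2.4000, -0.4000).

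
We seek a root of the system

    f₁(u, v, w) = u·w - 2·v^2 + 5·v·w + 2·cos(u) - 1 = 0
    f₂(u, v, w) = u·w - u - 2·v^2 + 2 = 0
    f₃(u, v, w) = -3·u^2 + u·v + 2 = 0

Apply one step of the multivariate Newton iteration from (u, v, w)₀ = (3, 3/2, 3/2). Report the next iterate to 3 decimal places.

(1.657, 0.945, 0.947)

At (3, 3/2, 3/2): F = (8.27002, -1.000, -20.500).
Jacobian J = [[w - 2·sin(u), -4·v + 5·w, u + 5·v], [w - 1, -4·v, u], [-6·u + v, u, 0]].
At the point, J = [[1.21776, 1.500, 10.500], [0.500, -6.000, 3.000], [-16.500, 3.000, 0.000]] (det J = -1108.95984).
Solving J·Δ = −F gives Δ = (-1.343, -0.555, -0.553).
Then the next iterate is (u, v, w)₁ = (1.657, 0.945, 0.947).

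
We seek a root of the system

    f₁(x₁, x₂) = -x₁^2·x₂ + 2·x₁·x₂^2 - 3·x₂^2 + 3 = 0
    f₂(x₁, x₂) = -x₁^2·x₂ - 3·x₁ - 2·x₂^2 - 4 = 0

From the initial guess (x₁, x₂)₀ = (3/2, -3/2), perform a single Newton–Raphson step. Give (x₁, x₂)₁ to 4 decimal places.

At (3/2, -3/2): F = (6.3750, -9.6250).
Jacobian J = [[-2·x₁·x₂ + 2·x₂^2, -x₁^2 + 4·x₁·x₂ - 6·x₂], [-2·x₁·x₂ - 3, -x₁^2 - 4·x₂]].
At the point, J = [[9.0000, -2.2500], [1.5000, 3.7500]] (det J = 37.1250).
Solving J·Δ = −F gives Δ = (-0.0606, 2.5909).
Then the next iterate is (x₁, x₂)₁ = (1.4394, 1.0909).

(1.4394, 1.0909)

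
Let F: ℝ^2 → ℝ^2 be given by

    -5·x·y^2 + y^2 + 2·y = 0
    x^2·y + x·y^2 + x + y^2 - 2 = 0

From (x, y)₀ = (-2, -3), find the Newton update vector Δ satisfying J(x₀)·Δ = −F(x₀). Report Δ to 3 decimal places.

(0.699, 0.961)

At (-2, -3): F = (93.000, -25.000).
Jacobian J = [[-5·y^2, -10·x·y + 2·y + 2], [2·x·y + y^2 + 1, x^2 + 2·x·y + 2·y]].
At the point, J = [[-45.000, -64.000], [22.000, 10.000]] (det J = 958.000).
Solving J·Δ = −F gives Δ = (0.699, 0.961).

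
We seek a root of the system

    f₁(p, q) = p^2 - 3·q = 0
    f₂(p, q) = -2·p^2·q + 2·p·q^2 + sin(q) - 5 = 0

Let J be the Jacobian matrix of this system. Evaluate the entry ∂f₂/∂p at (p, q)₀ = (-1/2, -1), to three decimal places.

∂f₂/∂p = -4·p·q + 2·q^2.
At (-1/2, -1) this is 0.000.

0.000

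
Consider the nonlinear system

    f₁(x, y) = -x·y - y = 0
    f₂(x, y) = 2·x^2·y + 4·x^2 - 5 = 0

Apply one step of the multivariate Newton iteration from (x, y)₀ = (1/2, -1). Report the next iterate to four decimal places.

(2.2143, 1.1429)

At (1/2, -1): F = (1.5000, -4.5000).
Jacobian J = [[-y, -x - 1], [4·x·y + 8·x, 2·x^2]].
At the point, J = [[1.0000, -1.5000], [2.0000, 0.5000]] (det J = 3.5000).
Solving J·Δ = −F gives Δ = (1.7143, 2.1429).
Then the next iterate is (x, y)₁ = (2.2143, 1.1429).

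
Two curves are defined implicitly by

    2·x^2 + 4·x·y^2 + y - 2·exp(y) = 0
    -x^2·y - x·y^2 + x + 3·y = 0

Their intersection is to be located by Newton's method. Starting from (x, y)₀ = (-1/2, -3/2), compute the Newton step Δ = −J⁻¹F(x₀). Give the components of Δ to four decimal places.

At (-1/2, -3/2): F = (-5.946260, -3.5000).
Jacobian J = [[4·x + 4·y^2, 8·x·y - 2·exp(y) + 1], [-2·x·y - y^2 + 1, -x^2 - 2·x·y + 3]].
At the point, J = [[7.0000, 6.553740], [-2.7500, 1.2500]] (det J = 26.772784).
Solving J·Δ = −F gives Δ = (-0.5791, 1.5259).

(-0.5791, 1.5259)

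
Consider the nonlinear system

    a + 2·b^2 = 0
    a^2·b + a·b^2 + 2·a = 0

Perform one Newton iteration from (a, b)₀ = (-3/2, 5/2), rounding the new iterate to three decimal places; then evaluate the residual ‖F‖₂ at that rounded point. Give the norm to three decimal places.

At (-3/2, 5/2): F = (11.000, -6.750).
Jacobian J = [[1, 4·b], [2·a·b + b^2 + 2, a^2 + 2·a·b]].
At the point, J = [[1.000, 10.000], [0.750, -5.250]] (det J = -12.750).
Solving J·Δ = −F gives Δ = (0.765, -1.176).
Then the next iterate is (a, b)₁ = (-0.735, 1.324).
Re-evaluating at (-0.735, 1.324): F = (2.77095, -2.04318), so ‖F‖₂ = 3.443.

3.443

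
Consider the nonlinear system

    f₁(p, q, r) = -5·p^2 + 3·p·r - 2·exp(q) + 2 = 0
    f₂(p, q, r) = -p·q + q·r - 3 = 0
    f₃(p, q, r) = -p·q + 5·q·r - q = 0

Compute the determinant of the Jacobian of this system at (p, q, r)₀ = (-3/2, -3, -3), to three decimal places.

45.915

J = [[-10·p + 3·r, -2·exp(q), 3·p], [-q, -p + r, q], [-q, -p + 5·r - 1, 5·q]].
At the point, J = [[6.000, -0.09957, -4.500], [3.000, -1.500, -3.000], [3.000, -14.500, -15.000]].
det J = 45.915.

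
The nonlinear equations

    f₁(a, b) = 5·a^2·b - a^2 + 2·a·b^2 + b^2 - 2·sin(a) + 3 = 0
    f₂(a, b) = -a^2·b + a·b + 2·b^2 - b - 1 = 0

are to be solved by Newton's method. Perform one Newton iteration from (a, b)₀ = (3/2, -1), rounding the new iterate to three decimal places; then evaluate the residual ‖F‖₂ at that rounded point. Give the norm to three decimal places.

At (3/2, -1): F = (-8.49499, 2.750).
Jacobian J = [[10·a·b - 2·a + 2·b^2 - 2·cos(a), 5·a^2 + 4·a·b + 2·b], [-2·a·b + b, -a^2 + a + 4·b - 1]].
At the point, J = [[-16.14147, 3.250], [2.000, -5.750]] (det J = 86.31348).
Solving J·Δ = −F gives Δ = (-0.462, 0.317).
Then the next iterate is (a, b)₁ = (1.038, -0.683).
Re-evaluating at (1.038, -0.683): F = (-2.04478, 0.64292), so ‖F‖₂ = 2.143.

2.143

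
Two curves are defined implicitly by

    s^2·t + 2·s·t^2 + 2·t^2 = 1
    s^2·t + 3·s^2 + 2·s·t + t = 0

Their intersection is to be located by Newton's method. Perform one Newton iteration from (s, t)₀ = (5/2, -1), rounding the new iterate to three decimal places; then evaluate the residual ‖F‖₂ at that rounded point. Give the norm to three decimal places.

At (5/2, -1): F = (-0.250, 6.500).
Jacobian J = [[2·s·t + 2·t^2, s^2 + 4·s·t + 4·t], [2·s·t + 6·s + 2·t, s^2 + 2·s + 1]].
At the point, J = [[-3.000, -7.750], [8.000, 12.250]] (det J = 25.250).
Solving J·Δ = −F gives Δ = (-1.874, 0.693).
Then the next iterate is (s, t)₁ = (0.626, -0.307).
Re-evaluating at (0.626, -0.307): F = (-0.81381, 0.36396), so ‖F‖₂ = 0.891.

0.891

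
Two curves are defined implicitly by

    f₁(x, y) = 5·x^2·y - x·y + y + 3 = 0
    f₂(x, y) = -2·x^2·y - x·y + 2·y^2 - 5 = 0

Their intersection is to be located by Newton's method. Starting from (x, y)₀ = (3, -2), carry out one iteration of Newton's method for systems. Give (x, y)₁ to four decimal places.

(2.1631, -1.1986)

At (3, -2): F = (-83.0000, 45.0000).
Jacobian J = [[10·x·y - y, 5·x^2 - x + 1], [-4·x·y - y, -2·x^2 - x + 4·y]].
At the point, J = [[-58.0000, 43.0000], [26.0000, -29.0000]] (det J = 564.0000).
Solving J·Δ = −F gives Δ = (-0.8369, 0.8014).
Then the next iterate is (x, y)₁ = (2.1631, -1.1986).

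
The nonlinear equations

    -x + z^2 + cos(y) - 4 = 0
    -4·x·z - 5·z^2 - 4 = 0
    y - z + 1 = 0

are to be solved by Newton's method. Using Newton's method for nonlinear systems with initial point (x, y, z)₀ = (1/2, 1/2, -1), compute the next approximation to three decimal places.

At (1/2, 1/2, -1): F = (-2.62242, -7.000, 2.500).
Jacobian J = [[-1, -sin(y), 2·z], [-4·z, 0, -4·x - 10·z], [0, 1, -1]].
At the point, J = [[-1.000, -0.47943, -2.000], [4.000, 0.000, 8.000], [0.000, 1.000, -1.000]] (det J = -1.91770).
Solving J·Δ = −F gives Δ = (14.990, -9.120, -6.620).
Then the next iterate is (x, y, z)₁ = (15.490, -8.620, -7.620).

(15.490, -8.620, -7.620)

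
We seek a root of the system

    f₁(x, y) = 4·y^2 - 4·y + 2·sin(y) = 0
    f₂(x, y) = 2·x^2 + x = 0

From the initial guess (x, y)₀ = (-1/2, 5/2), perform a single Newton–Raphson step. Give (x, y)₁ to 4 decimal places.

(-0.5000, 1.3750)

At (-1/2, 5/2): F = (16.196944, 0.0000).
Jacobian J = [[0, 8·y + 2·cos(y) - 4], [4·x + 1, 0]].
At the point, J = [[0.0000, 14.397713], [-1.0000, 0.0000]] (det J = 14.397713).
Solving J·Δ = −F gives Δ = (0.0000, -1.1250).
Then the next iterate is (x, y)₁ = (-0.5000, 1.3750).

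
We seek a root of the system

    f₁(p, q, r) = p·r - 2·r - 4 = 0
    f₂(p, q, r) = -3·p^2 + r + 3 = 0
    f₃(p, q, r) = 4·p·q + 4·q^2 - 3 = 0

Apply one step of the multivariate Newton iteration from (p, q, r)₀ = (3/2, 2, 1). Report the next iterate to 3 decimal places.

(-0.179, 1.474, -11.357)

At (3/2, 2, 1): F = (-4.500, -2.750, 25.000).
Jacobian J = [[r, 0, p - 2], [-6·p, 0, 1], [4·q, 4·p + 8·q, 0]].
At the point, J = [[1.000, 0.000, -0.500], [-9.000, 0.000, 1.000], [8.000, 22.000, 0.000]] (det J = 77.000).
Solving J·Δ = −F gives Δ = (-1.679, -0.526, -12.357).
Then the next iterate is (p, q, r)₁ = (-0.179, 1.474, -11.357).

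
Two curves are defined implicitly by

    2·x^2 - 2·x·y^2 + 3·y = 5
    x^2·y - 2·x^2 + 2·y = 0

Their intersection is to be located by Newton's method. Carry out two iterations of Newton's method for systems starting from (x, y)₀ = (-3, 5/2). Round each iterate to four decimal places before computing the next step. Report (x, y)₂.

(-1.3743, 0.7216)

At (-3, 5/2): F = (58.0000, 9.5000).
Jacobian J = [[4·x - 2·y^2, -4·x·y + 3], [2·x·y - 4·x, x^2 + 2]].
At the point, J = [[-24.5000, 33.0000], [-3.0000, 11.0000]] (det J = -170.5000).
Solving J·Δ = −F gives Δ = (1.9032, -0.3446).
Then the next iterate is (x, y)₁ = (-1.0968, 2.1554).
Round to (-1.0968, 2.1554) and repeat: F = (14.063056, 4.497742), J = [[-13.678698, 12.456171], [-0.340885, 3.202970]].
Δ = (-0.2775, -1.4338), so (x, y)₂ = (-1.3743, 0.7216).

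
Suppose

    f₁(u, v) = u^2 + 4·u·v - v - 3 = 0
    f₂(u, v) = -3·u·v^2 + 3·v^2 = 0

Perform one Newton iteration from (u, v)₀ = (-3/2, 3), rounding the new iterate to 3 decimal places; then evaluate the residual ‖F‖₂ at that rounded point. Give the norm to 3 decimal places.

6.078

At (-3/2, 3): F = (-21.750, 67.500).
Jacobian J = [[2·u + 4·v, 4·u - 1], [-3·v^2, -6·u·v + 6·v]].
At the point, J = [[9.000, -7.000], [-27.000, 45.000]] (det J = 216.000).
Solving J·Δ = −F gives Δ = (2.344, -0.094).
Then the next iterate is (u, v)₁ = (0.844, 2.906).
Re-evaluating at (0.844, 2.906): F = (4.61699, 3.95218), so ‖F‖₂ = 6.078.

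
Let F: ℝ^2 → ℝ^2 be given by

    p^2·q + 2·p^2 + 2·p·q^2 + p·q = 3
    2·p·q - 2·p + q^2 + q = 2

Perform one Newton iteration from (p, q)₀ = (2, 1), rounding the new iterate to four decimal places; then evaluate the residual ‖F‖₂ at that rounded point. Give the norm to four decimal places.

3.0000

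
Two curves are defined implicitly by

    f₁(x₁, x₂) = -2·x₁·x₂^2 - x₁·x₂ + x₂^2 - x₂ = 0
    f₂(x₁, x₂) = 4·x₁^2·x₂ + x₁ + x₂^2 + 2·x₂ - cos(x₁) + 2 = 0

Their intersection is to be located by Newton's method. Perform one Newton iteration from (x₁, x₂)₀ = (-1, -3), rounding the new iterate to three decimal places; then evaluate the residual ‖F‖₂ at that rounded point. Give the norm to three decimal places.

8.498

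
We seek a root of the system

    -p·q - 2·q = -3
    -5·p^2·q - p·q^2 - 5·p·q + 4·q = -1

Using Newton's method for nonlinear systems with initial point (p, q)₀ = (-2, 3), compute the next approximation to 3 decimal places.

At (-2, 3): F = (3.000, 1.000).
Jacobian J = [[-q, -p - 2], [-10·p·q - q^2 - 5·q, -5·p^2 - 2·p·q - 5·p + 4]].
At the point, J = [[-3.000, 0.000], [36.000, 6.000]] (det J = -18.000).
Solving J·Δ = −F gives Δ = (1.000, -6.167).
Then the next iterate is (p, q)₁ = (-1.000, -3.167).

(-1.000, -3.167)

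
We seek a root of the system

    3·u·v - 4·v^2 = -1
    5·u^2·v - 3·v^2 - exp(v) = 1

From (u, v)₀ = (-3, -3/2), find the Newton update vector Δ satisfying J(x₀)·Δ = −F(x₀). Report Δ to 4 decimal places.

At (-3, -3/2): F = (5.5000, -75.473130).
Jacobian J = [[3·v, 3·u - 8·v], [10·u·v, 5·u^2 - 6·v - exp(v)]].
At the point, J = [[-4.5000, 3.0000], [45.0000, 53.776870]] (det J = -376.995914).
Solving J·Δ = −F gives Δ = (1.3851, 0.2444).

(1.3851, 0.2444)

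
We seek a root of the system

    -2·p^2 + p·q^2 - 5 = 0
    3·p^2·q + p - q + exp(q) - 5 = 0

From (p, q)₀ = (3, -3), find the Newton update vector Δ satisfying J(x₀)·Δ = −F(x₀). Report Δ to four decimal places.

At (3, -3): F = (4.0000, -79.950213).
Jacobian J = [[-4·p + q^2, 2·p·q], [6·p·q + 1, 3·p^2 + exp(q) - 1]].
At the point, J = [[-3.0000, -18.0000], [-53.0000, 26.049787]] (det J = -1032.149361).
Solving J·Δ = −F gives Δ = (-1.2933, 0.4378).

(-1.2933, 0.4378)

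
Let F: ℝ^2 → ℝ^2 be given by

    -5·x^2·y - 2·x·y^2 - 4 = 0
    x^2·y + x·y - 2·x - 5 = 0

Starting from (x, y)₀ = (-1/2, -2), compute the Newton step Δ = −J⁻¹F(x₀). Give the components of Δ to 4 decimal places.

(-3.1667, 11.3333)

At (-1/2, -2): F = (2.5000, -3.5000).
Jacobian J = [[-10·x·y - 2·y^2, -5·x^2 - 4·x·y], [2·x·y + y - 2, x^2 + x]].
At the point, J = [[-18.0000, -5.2500], [-2.0000, -0.2500]] (det J = -6.0000).
Solving J·Δ = −F gives Δ = (-3.1667, 11.3333).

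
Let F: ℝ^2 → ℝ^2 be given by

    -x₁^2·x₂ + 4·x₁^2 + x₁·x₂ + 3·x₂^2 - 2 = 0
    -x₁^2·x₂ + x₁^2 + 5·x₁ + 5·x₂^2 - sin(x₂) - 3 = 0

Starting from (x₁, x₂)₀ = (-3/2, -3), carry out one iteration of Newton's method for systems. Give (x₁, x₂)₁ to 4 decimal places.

(-0.7219, -1.7782)

At (-3/2, -3): F = (45.2500, 43.641120).
Jacobian J = [[-2·x₁·x₂ + 8·x₁ + x₂, -x₁^2 + x₁ + 6·x₂], [-2·x₁·x₂ + 2·x₁ + 5, -x₁^2 + 10·x₂ - cos(x₂)]].
At the point, J = [[-24.0000, -21.7500], [-7.0000, -31.260008]] (det J = 597.990180).
Solving J·Δ = −F gives Δ = (0.7781, 1.2218).
Then the next iterate is (x₁, x₂)₁ = (-0.7219, -1.7782).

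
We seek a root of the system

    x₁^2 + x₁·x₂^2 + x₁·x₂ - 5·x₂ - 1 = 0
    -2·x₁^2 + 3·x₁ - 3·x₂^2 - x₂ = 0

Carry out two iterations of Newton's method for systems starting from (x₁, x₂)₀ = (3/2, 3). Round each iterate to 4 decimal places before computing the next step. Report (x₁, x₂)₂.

(1.8549, 0.4692)

At (3/2, 3): F = (4.2500, -30.0000).
Jacobian J = [[2·x₁ + x₂^2 + x₂, 2·x₁·x₂ + x₁ - 5], [-4·x₁ + 3, -6·x₂ - 1]].
At the point, J = [[15.0000, 5.5000], [-3.0000, -19.0000]] (det J = -268.5000).
Solving J·Δ = −F gives Δ = (0.3138, -1.6285).
Then the next iterate is (x₁, x₂)₁ = (1.8138, 1.3715).
Round to (1.8138, 1.3715) and repeat: F = (1.331777, -8.152878), J = [[6.880112, 1.789053], [-4.2552, -9.2290]].
Δ = (0.0411, -0.9023), so (x₁, x₂)₂ = (1.8549, 0.4692).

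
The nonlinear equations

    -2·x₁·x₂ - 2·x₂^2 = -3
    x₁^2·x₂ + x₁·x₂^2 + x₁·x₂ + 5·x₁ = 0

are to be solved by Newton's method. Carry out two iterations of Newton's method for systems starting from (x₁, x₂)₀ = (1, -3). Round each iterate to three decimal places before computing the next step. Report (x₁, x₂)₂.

At (1, -3): F = (-9.000, 8.000).
Jacobian J = [[-2·x₂, -2·x₁ - 4·x₂], [2·x₁·x₂ + x₂^2 + x₂ + 5, x₁^2 + 2·x₁·x₂ + x₁]].
At the point, J = [[6.000, 10.000], [5.000, -4.000]] (det J = -74.000).
Solving J·Δ = −F gives Δ = (-0.595, 1.257).
Then the next iterate is (x₁, x₂)₁ = (0.405, -1.743).
Round to (0.405, -1.743) and repeat: F = (-1.66427, 2.26360), J = [[3.486, 6.162], [4.88322, -0.84281]].
Δ = (-0.380, 0.485), so (x₁, x₂)₂ = (0.025, -1.258).

(0.025, -1.258)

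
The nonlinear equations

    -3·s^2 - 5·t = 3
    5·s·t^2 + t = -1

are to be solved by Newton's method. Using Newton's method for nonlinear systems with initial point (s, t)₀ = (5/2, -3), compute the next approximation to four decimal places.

(1.7120, -1.9860)

At (5/2, -3): F = (-6.7500, 110.5000).
Jacobian J = [[-6·s, -5], [5·t^2, 10·s·t + 1]].
At the point, J = [[-15.0000, -5.0000], [45.0000, -74.0000]] (det J = 1335.0000).
Solving J·Δ = −F gives Δ = (-0.7880, 1.0140).
Then the next iterate is (s, t)₁ = (1.7120, -1.9860).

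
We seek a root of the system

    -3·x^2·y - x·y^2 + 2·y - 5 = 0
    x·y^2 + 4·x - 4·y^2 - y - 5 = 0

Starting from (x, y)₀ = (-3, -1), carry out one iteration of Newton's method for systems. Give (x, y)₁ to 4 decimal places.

At (-3, -1): F = (23.0000, -23.0000).
Jacobian J = [[-6·x·y - y^2, -3·x^2 - 2·x·y + 2], [y^2 + 4, 2·x·y - 8·y - 1]].
At the point, J = [[-19.0000, -31.0000], [5.0000, 13.0000]] (det J = -92.0000).
Solving J·Δ = −F gives Δ = (-4.5000, 3.5000).
Then the next iterate is (x, y)₁ = (-7.5000, 2.5000).

(-7.5000, 2.5000)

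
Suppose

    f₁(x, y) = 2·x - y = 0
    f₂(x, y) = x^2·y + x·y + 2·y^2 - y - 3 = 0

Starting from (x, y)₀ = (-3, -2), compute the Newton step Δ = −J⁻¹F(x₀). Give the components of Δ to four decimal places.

At (-3, -2): F = (-4.0000, -5.0000).
Jacobian J = [[2, -1], [2·x·y + y, x^2 + x + 4·y - 1]].
At the point, J = [[2.0000, -1.0000], [10.0000, -3.0000]] (det J = 4.0000).
Solving J·Δ = −F gives Δ = (-1.7500, -7.5000).

(-1.7500, -7.5000)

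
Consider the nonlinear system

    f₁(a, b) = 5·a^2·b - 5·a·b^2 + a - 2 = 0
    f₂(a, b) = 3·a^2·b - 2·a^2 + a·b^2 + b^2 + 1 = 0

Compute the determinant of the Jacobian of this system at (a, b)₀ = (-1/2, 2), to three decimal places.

-79.750

J = [[10·a·b - 5·b^2 + 1, 5·a^2 - 10·a·b], [6·a·b - 4·a + b^2, 3·a^2 + 2·a·b + 2·b]].
At the point, J = [[-29.000, 11.250], [0.000, 2.750]].
det J = -79.750.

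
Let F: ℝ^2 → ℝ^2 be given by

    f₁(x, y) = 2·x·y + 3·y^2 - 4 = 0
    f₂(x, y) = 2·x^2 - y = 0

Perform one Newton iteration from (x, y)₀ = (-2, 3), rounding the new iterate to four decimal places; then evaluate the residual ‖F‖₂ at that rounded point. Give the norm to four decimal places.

At (-2, 3): F = (11.0000, 5.0000).
Jacobian J = [[2·y, 2·x + 6·y], [4·x, -1]].
At the point, J = [[6.0000, 14.0000], [-8.0000, -1.0000]] (det J = 106.0000).
Solving J·Δ = −F gives Δ = (0.7642, -1.1132).
Then the next iterate is (x, y)₁ = (-1.2358, 1.8868).
Re-evaluating at (-1.2358, 1.8868): F = (2.016628, 1.167603), so ‖F‖₂ = 2.3303.

2.3303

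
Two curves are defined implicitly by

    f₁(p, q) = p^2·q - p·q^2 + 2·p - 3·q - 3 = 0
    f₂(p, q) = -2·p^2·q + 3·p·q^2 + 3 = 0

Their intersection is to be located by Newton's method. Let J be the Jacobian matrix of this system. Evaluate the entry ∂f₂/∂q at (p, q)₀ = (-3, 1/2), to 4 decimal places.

-27.0000

∂f₂/∂q = -2·p^2 + 6·p·q.
At (-3, 1/2) this is -27.0000.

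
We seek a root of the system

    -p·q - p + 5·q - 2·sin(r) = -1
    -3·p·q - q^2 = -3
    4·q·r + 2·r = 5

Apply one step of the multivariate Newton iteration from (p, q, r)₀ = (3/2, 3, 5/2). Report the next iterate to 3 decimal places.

(1.665, 1.001, 1.785)

At (3/2, 3, 5/2): F = (8.80306, -19.500, 30.000).
Jacobian J = [[-q - 1, -p + 5, -2·cos(r)], [-3·q, -3·p - 2·q, 0], [0, 4·r, 4·q + 2]].
At the point, J = [[-4.000, 3.500, 1.60229], [-9.000, -10.500, 0.000], [0.000, 10.000, 14.000]] (det J = 884.79415).
Solving J·Δ = −F gives Δ = (0.165, -1.999, -0.715).
Then the next iterate is (p, q, r)₁ = (1.665, 1.001, 1.785).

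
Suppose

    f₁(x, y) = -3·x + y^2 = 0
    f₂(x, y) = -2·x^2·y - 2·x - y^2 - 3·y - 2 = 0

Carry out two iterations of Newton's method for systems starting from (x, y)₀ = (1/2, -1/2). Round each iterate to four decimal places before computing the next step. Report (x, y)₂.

At (1/2, -1/2): F = (-1.2500, -1.5000).
Jacobian J = [[-3, 2·y], [-4·x·y - 2, -2·x^2 - 2·y - 3]].
At the point, J = [[-3.0000, -1.0000], [-1.0000, -2.5000]] (det J = 6.5000).
Solving J·Δ = −F gives Δ = (-0.2500, -0.5000).
Then the next iterate is (x, y)₁ = (0.2500, -1.0000).
Round to (0.2500, -1.0000) and repeat: F = (0.2500, -0.3750), J = [[-3.0000, -2.0000], [-1.0000, -1.1250]].
Δ = (0.7500, -1.0000), so (x, y)₂ = (1.0000, -2.0000).

(1.0000, -2.0000)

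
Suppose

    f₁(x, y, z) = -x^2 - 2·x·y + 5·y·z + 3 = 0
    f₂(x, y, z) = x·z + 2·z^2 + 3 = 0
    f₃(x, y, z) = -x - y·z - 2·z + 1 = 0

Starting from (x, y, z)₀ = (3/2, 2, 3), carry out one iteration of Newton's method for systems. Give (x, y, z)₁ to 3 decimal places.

(0.060, 0.405, 1.431)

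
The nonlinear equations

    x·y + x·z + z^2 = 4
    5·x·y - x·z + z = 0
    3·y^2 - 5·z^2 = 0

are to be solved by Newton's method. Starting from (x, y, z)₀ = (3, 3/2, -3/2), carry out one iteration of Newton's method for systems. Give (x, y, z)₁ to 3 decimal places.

(-0.817, 2.083, -1.550)

At (3, 3/2, -3/2): F = (-1.750, 25.500, -4.500).
Jacobian J = [[y + z, x, x + 2·z], [5·y - z, 5·x, -x + 1], [0, 6·y, -10·z]].
At the point, J = [[0.000, 3.000, 0.000], [9.000, 15.000, -2.000], [0.000, 9.000, 15.000]] (det J = -405.000).
Solving J·Δ = −F gives Δ = (-3.817, 0.583, -0.050).
Then the next iterate is (x, y, z)₁ = (-0.817, 2.083, -1.550).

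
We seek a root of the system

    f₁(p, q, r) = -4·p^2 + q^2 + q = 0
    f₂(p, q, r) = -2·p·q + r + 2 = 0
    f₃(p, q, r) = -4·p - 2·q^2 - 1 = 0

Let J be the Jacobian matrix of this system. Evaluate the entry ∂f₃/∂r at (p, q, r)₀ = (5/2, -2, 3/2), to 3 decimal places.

∂f₃/∂r = 0.
At (5/2, -2, 3/2) this is 0.000.

0.000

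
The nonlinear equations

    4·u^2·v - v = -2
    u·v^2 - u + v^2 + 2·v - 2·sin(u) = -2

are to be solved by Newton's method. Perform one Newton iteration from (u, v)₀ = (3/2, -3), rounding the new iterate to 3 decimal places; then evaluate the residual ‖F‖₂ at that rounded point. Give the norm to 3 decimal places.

At (3/2, -3): F = (-22.000, 15.00501).
Jacobian J = [[8·u·v, 4·u^2 - 1], [v^2 - 2·cos(u) - 1, 2·u·v + 2·v + 2]].
At the point, J = [[-36.000, 8.000], [7.85853, -13.000]] (det J = 405.13180).
Solving J·Δ = −F gives Δ = (-0.410, 0.907).
Then the next iterate is (u, v)₁ = (1.090, -2.093).
Re-evaluating at (1.090, -2.093): F = (-5.85377, 4.10630), so ‖F‖₂ = 7.150.

7.150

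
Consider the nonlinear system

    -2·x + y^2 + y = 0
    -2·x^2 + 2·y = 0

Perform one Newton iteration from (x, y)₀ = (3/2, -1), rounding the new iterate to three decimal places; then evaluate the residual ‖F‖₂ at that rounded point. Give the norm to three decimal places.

3.135

At (3/2, -1): F = (-3.000, -6.500).
Jacobian J = [[-2, 2·y + 1], [-4·x, 2]].
At the point, J = [[-2.000, -1.000], [-6.000, 2.000]] (det J = -10.000).
Solving J·Δ = −F gives Δ = (-1.250, -0.500).
Then the next iterate is (x, y)₁ = (0.250, -1.500).
Re-evaluating at (0.250, -1.500): F = (0.250, -3.125), so ‖F‖₂ = 3.135.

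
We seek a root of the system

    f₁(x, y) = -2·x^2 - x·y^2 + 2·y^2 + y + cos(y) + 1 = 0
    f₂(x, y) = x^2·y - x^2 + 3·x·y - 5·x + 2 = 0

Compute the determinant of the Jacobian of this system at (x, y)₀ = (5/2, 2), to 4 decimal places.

-181.0442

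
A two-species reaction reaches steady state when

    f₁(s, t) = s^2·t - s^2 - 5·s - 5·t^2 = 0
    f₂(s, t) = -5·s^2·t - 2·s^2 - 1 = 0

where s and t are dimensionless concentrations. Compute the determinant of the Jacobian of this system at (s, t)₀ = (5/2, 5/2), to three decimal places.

J = [[2·s·t - 2·s - 5, s^2 - 10·t], [-10·s·t - 4·s, -5·s^2]].
At the point, J = [[2.500, -18.750], [-72.500, -31.250]].
det J = -1437.500.

-1437.500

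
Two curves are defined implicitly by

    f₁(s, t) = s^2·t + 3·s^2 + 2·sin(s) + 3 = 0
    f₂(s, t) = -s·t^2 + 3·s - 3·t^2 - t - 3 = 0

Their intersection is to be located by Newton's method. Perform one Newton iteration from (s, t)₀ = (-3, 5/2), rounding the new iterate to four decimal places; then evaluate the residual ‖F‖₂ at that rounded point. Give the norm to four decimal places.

110.7889

At (-3, 5/2): F = (52.217760, -14.5000).
Jacobian J = [[2·s·t + 6·s + 2·cos(s), s^2], [-t^2 + 3, -2·s·t - 6·t - 1]].
At the point, J = [[-34.979985, 9.0000], [-3.2500, -1.0000]] (det J = 64.229985).
Solving J·Δ = −F gives Δ = (-1.2188, -10.5390).
Then the next iterate is (s, t)₁ = (-4.2188, -8.0390).
Re-evaluating at (-4.2188, -8.0390): F = (-84.924224, 71.148185), so ‖F‖₂ = 110.7889.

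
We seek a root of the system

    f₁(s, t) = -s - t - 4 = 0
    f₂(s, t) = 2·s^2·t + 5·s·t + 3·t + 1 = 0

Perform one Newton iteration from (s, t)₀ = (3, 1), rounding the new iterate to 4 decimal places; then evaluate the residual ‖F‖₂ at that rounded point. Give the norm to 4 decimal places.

997.5127

At (3, 1): F = (-8.0000, 37.0000).
Jacobian J = [[-1, -1], [4·s·t + 5·t, 2·s^2 + 5·s + 3]].
At the point, J = [[-1.0000, -1.0000], [17.0000, 36.0000]] (det J = -19.0000).
Solving J·Δ = −F gives Δ = (-13.2105, 5.2105).
Then the next iterate is (s, t)₁ = (-10.2105, 6.2105).
Re-evaluating at (-10.2105, 6.2105): F = (0.0000, 997.512736), so ‖F‖₂ = 997.5127.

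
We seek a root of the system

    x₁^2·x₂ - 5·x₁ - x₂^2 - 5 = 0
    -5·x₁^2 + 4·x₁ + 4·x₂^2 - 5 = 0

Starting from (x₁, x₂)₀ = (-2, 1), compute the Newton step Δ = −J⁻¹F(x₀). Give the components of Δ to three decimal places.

At (-2, 1): F = (8.000, -29.000).
Jacobian J = [[2·x₁·x₂ - 5, x₁^2 - 2·x₂], [-10·x₁ + 4, 8·x₂]].
At the point, J = [[-9.000, 2.000], [24.000, 8.000]] (det J = -120.000).
Solving J·Δ = −F gives Δ = (1.017, 0.575).

(1.017, 0.575)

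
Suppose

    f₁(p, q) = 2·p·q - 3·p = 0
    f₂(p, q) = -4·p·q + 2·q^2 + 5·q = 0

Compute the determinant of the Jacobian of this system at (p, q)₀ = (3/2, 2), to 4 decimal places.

J = [[2·q - 3, 2·p], [-4·q, -4·p + 4·q + 5]].
At the point, J = [[1.0000, 3.0000], [-8.0000, 7.0000]].
det J = 31.0000.

31.0000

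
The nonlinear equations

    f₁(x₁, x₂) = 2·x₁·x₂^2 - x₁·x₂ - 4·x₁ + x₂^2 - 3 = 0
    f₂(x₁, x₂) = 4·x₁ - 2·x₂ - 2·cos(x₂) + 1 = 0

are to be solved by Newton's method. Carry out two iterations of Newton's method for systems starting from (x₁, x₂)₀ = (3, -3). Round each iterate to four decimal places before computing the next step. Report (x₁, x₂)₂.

At (3, -3): F = (57.0000, 20.979985).
Jacobian J = [[2·x₂^2 - x₂ - 4, 4·x₁·x₂ - x₁ + 2·x₂], [4, 2·sin(x₂) - 2]].
At the point, J = [[17.0000, -45.0000], [4.0000, -2.282240]] (det J = 141.201920).
Solving J·Δ = −F gives Δ = (-5.7649, -0.9112).
Then the next iterate is (x₁, x₂)₁ = (-2.7649, -3.9112).
Round to (-2.7649, -3.9112) and repeat: F = (-72.049026, -0.800832), J = [[30.506171, 38.198808], [4.0000, -0.608293]].
Δ = (0.4343, 1.5393), so (x₁, x₂)₂ = (-2.3306, -2.3719).

(-2.3306, -2.3719)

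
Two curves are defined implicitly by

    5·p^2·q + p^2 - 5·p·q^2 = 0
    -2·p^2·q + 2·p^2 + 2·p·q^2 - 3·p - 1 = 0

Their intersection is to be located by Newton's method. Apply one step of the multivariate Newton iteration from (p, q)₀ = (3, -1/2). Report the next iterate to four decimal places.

At (3, -1/2): F = (-17.2500, 18.5000).
Jacobian J = [[10·p·q + 2·p - 5·q^2, 5·p^2 - 10·p·q], [-4·p·q + 4·p + 2·q^2 - 3, -2·p^2 + 4·p·q]].
At the point, J = [[-10.2500, 60.0000], [15.5000, -24.0000]] (det J = -684.0000).
Solving J·Δ = −F gives Δ = (-1.0175, 0.1137).
Then the next iterate is (p, q)₁ = (1.9825, -0.3863).

(1.9825, -0.3863)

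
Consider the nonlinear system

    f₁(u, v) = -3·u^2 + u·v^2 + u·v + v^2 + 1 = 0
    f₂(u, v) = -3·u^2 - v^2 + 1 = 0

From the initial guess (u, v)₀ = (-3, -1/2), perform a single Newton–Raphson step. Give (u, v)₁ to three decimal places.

(-1.566, -0.054)

At (-3, -1/2): F = (-25.000, -26.250).
Jacobian J = [[-6·u + v^2 + v, 2·u·v + u + 2·v], [-6·u, -2·v]].
At the point, J = [[17.750, -1.000], [18.000, 1.000]] (det J = 35.750).
Solving J·Δ = −F gives Δ = (1.434, 0.446).
Then the next iterate is (u, v)₁ = (-1.566, -0.054).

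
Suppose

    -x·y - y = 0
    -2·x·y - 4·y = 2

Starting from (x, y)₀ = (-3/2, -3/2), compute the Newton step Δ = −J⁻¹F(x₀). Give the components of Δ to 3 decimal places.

(0.333, 0.500)

At (-3/2, -3/2): F = (-0.750, -0.500).
Jacobian J = [[-y, -x - 1], [-2·y, -2·x - 4]].
At the point, J = [[1.500, 0.500], [3.000, -1.000]] (det J = -3.000).
Solving J·Δ = −F gives Δ = (0.333, 0.500).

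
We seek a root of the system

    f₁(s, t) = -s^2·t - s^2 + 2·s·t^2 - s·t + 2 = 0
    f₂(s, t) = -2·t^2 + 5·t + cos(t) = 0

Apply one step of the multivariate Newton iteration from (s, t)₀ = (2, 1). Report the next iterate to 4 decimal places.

At (2, 1): F = (-4.0000, 3.540302).
Jacobian J = [[-2·s·t - 2·s + 2·t^2 - t, -s^2 + 4·s·t - s], [0, -4·t - sin(t) + 5]].
At the point, J = [[-7.0000, 2.0000], [0.0000, 0.158529]] (det J = -1.109703).
Solving J·Δ = −F gives Δ = (-6.9521, -22.3322).
Then the next iterate is (s, t)₁ = (-4.9521, -21.3322).

(-4.9521, -21.3322)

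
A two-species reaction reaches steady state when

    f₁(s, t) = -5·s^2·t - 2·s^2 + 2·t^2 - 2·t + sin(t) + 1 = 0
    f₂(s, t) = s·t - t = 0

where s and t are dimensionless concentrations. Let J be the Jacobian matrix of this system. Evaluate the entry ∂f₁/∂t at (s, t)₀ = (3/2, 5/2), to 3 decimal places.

-4.051

∂f₁/∂t = -5·s^2 + 4·t + cos(t) - 2.
At (3/2, 5/2) this is -4.051.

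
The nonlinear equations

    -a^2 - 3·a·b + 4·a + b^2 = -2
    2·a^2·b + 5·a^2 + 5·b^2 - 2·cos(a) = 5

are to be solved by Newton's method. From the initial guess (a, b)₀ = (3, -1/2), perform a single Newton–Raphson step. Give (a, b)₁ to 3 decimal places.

(1.015, 0.574)

At (3, -1/2): F = (9.750, 34.22998).
Jacobian J = [[-2·a - 3·b + 4, -3·a + 2·b], [4·a·b + 10·a + 2·sin(a), 2·a^2 + 10·b]].
At the point, J = [[-0.500, -10.000], [24.28224, 13.000]] (det J = 236.32240).
Solving J·Δ = −F gives Δ = (-1.985, 1.074).
Then the next iterate is (a, b)₁ = (1.015, 0.574).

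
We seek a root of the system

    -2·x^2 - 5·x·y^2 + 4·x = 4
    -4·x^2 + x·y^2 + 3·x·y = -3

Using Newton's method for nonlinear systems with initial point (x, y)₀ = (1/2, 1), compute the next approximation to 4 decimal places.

(1.5000, -0.6000)

At (1/2, 1): F = (-5.0000, 4.0000).
Jacobian J = [[-4·x - 5·y^2 + 4, -10·x·y], [-8·x + y^2 + 3·y, 2·x·y + 3·x]].
At the point, J = [[-3.0000, -5.0000], [0.0000, 2.5000]] (det J = -7.5000).
Solving J·Δ = −F gives Δ = (1.0000, -1.6000).
Then the next iterate is (x, y)₁ = (1.5000, -0.6000).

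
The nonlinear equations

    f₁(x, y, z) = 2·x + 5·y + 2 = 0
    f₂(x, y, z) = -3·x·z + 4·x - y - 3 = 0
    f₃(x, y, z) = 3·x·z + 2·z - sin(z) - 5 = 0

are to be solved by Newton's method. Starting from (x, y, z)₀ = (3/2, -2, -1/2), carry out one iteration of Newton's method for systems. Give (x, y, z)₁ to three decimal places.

(1.493, -0.997, 0.880)

At (3/2, -2, -1/2): F = (-5.000, 7.250, -7.77057).
Jacobian J = [[2, 5, 0], [-3·z + 4, -1, -3·x], [3·z, 0, 3·x - cos(z) + 2]].
At the point, J = [[2.000, 5.000, 0.000], [5.500, -1.000, -4.500], [-1.500, 0.000, 5.62242]] (det J = -132.11131).
Solving J·Δ = −F gives Δ = (-0.007, 1.003, 1.380).
Then the next iterate is (x, y, z)₁ = (1.493, -0.997, 0.880).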